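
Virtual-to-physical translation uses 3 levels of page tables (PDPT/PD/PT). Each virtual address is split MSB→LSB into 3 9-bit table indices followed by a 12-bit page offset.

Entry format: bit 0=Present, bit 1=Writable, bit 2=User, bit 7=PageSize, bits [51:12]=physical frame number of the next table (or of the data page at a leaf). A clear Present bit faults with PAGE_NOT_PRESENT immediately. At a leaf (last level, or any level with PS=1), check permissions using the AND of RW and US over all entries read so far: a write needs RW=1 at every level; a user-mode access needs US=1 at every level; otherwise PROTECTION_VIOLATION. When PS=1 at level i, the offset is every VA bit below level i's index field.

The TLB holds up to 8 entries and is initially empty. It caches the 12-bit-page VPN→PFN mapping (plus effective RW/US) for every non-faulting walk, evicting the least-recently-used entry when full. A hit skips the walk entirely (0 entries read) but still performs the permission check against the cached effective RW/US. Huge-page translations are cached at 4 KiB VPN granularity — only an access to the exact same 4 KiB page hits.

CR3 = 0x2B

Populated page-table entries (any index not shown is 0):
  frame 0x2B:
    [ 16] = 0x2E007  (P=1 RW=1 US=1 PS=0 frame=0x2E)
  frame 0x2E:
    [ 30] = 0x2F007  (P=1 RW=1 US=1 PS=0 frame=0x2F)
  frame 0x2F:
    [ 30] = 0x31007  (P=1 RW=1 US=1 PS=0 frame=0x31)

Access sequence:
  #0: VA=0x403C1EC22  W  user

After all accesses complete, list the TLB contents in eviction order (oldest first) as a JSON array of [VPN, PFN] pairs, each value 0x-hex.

Walk each access:
#0 VA=0x403C1EC22 (w,user):
  lvl0: tbl 0x2B, slot 16 ⇒ 0x2E007 (P1/RW1/US1/PS0)
  lvl1: tbl 0x2E, slot 30 ⇒ 0x2F007 (P1/RW1/US1/PS0)
  lvl2: tbl 0x2F, slot 30 ⇒ 0x31007 (P1/RW1/US1/PS0)
  → PA=0x31C22  (3 entries read)

TLB: [["0x403C1E", "0x31"]]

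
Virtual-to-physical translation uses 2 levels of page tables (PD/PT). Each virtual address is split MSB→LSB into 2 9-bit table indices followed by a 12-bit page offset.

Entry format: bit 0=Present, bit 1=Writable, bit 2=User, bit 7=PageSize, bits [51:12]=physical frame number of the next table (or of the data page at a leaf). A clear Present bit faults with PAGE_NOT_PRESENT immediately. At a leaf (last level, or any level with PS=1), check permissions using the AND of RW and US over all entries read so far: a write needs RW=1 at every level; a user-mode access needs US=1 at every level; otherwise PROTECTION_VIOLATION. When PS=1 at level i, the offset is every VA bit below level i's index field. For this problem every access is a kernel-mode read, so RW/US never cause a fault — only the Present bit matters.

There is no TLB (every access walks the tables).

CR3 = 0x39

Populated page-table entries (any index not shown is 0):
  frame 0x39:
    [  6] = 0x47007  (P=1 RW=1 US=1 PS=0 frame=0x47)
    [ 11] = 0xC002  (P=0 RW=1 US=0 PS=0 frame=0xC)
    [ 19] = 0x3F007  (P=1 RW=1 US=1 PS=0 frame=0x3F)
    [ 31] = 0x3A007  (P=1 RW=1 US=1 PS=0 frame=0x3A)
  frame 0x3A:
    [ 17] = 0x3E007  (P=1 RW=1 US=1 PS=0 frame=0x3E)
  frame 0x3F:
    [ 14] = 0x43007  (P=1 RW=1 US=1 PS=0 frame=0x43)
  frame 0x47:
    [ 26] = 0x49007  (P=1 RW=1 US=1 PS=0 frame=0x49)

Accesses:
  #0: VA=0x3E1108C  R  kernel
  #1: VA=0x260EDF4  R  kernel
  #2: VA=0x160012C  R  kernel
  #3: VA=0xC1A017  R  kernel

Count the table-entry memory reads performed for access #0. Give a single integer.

Trace:
#0 VA=0x3E1108C (r,kernel):
  L0: frame=0x39 idx=31 entry=0x3A007 [P=1 RW=1 US=1 PS=0]
  L1: frame=0x3A idx=17 entry=0x3E007 [P=1 RW=1 US=1 PS=0]
  → PA=0x3E08C  (2 entries read)
#1 VA=0x260EDF4 (r,kernel):
  L0: frame=0x39 idx=19 entry=0x3F007 [P=1 RW=1 US=1 PS=0]
  L1: frame=0x3F idx=14 entry=0x43007 [P=1 RW=1 US=1 PS=0]
  → PA=0x43DF4  (2 entries read)
#2 VA=0x160012C (r,kernel):
  L0: frame=0x39 idx=11 entry=0xC002 [P=0 RW=1 US=0 PS=0]
  → PAGE_NOT_PRESENT  (1 entries read)
#3 VA=0xC1A017 (r,kernel):
  L0: frame=0x39 idx=6 entry=0x47007 [P=1 RW=1 US=1 PS=0]
  L1: frame=0x47 idx=26 entry=0x49007 [P=1 RW=1 US=1 PS=0]
  → PA=0x49017  (2 entries read)

Entries read for #0: 2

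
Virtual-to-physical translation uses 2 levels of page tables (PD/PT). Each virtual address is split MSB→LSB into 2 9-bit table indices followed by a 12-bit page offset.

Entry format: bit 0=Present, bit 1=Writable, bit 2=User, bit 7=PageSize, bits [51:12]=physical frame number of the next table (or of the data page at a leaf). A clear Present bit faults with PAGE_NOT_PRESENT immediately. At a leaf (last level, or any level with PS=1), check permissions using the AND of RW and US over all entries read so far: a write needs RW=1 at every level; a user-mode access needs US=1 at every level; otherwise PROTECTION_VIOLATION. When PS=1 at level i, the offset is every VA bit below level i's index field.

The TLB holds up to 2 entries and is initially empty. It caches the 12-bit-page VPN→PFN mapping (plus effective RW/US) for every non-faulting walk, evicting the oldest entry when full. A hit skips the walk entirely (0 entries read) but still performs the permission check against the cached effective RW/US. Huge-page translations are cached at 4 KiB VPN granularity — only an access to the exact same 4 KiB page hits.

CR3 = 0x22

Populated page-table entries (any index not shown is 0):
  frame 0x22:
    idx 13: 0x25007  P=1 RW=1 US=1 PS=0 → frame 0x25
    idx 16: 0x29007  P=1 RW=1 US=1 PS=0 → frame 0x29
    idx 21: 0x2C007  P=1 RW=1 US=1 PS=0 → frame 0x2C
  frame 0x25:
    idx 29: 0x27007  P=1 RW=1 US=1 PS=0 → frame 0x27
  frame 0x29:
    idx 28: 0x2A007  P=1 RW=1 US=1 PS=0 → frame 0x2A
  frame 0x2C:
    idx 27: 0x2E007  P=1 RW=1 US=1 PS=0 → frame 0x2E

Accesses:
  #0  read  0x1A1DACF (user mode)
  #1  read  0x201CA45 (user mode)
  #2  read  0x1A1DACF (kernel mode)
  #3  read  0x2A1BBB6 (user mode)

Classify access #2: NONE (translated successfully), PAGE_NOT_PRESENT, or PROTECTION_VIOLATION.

Trace:
#0 VA=0x1A1DACF (r,user):
  L0 @0x22[13] → 0x25007  P=1,RW=1,US=1,PS=0
  L1 @0x25[29] → 0x27007  P=1,RW=1,US=1,PS=0
  → PA=0x27ACF  (2 entries read)
#1 VA=0x201CA45 (r,user):
  L0 @0x22[16] → 0x29007  P=1,RW=1,US=1,PS=0
  L1 @0x29[28] → 0x2A007  P=1,RW=1,US=1,PS=0
  → PA=0x2AA45  (2 entries read)
#2 VA=0x1A1DACF (r,kernel):
  TLB hit vpn=0x1A1D → PA=0x27ACF
#3 VA=0x2A1BBB6 (r,user):
  L0 @0x22[21] → 0x2C007  P=1,RW=1,US=1,PS=0
  L1 @0x2C[27] → 0x2E007  P=1,RW=1,US=1,PS=0
  → PA=0x2EBB6  (2 entries read)

Access #2 fault: NONE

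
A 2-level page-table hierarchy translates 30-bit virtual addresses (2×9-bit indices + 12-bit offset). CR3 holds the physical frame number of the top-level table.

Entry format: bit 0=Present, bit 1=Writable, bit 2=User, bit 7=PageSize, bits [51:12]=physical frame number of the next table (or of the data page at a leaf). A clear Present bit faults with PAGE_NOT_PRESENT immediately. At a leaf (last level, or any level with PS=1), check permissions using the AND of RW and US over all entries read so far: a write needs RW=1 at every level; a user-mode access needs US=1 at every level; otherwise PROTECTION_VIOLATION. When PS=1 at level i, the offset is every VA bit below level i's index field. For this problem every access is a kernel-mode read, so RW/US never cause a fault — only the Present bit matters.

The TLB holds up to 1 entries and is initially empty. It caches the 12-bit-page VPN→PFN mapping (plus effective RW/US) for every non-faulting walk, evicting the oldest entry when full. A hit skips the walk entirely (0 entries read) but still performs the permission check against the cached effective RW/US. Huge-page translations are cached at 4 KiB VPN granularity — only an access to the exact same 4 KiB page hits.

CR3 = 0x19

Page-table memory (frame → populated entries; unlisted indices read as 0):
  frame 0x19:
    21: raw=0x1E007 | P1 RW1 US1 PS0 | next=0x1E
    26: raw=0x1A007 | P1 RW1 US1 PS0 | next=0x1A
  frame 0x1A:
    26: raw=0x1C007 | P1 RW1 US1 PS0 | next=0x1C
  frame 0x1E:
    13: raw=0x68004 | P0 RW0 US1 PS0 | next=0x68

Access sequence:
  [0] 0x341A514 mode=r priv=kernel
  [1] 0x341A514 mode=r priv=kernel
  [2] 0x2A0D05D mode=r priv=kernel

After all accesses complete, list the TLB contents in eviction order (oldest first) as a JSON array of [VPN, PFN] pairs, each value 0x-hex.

Per-access translation:
#0 VA=0x341A514 (r,kernel):
  L0: frame=0x19 idx=26 entry=0x1A007 [P=1 RW=1 US=1 PS=0]
  L1: frame=0x1A idx=26 entry=0x1C007 [P=1 RW=1 US=1 PS=0]
  → PA=0x1C514  (2 entries read)
#1 VA=0x341A514 (r,kernel):
  TLB hit vpn=0x341A → PA=0x1C514
#2 VA=0x2A0D05D (r,kernel):
  L0: frame=0x19 idx=21 entry=0x1E007 [P=1 RW=1 US=1 PS=0]
  L1: frame=0x1E idx=13 entry=0x68004 [P=0 RW=0 US=1 PS=0]
  → PAGE_NOT_PRESENT  (2 entries read)

TLB: [["0x341A", "0x1C"]]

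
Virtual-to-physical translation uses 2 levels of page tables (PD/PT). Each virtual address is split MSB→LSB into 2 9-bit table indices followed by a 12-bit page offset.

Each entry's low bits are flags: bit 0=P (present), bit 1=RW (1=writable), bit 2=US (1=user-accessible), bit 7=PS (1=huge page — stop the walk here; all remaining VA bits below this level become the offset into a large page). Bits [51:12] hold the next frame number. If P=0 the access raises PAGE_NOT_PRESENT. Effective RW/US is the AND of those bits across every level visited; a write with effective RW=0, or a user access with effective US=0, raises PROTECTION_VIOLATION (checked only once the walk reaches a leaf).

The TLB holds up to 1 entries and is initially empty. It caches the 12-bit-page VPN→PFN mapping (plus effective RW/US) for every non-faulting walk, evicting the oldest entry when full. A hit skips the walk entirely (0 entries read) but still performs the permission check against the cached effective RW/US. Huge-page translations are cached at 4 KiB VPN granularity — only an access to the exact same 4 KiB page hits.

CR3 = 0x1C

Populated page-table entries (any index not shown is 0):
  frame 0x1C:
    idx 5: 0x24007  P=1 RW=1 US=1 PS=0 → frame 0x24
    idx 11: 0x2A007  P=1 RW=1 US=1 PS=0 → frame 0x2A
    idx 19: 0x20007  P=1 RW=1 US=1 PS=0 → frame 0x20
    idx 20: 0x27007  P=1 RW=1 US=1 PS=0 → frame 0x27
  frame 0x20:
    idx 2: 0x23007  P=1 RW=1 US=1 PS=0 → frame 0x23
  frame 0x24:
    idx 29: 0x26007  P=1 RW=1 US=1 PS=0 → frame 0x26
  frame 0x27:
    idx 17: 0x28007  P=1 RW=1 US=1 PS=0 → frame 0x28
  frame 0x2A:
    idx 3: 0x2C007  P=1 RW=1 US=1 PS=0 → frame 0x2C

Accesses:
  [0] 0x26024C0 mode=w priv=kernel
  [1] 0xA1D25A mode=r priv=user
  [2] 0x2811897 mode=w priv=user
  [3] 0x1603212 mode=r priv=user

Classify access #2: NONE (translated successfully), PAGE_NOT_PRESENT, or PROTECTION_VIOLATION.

Walk each access:
#0 VA=0x26024C0 (w,kernel):
  L0: frame=0x1C idx=19 entry=0x20007 [P=1 RW=1 US=1 PS=0]
  L1: frame=0x20 idx=2 entry=0x23007 [P=1 RW=1 US=1 PS=0]
  → PA=0x234C0  (2 entries read)
#1 VA=0xA1D25A (r,user):
  L0: frame=0x1C idx=5 entry=0x24007 [P=1 RW=1 US=1 PS=0]
  L1: frame=0x24 idx=29 entry=0x26007 [P=1 RW=1 US=1 PS=0]
  → PA=0x2625A  (2 entries read)
#2 VA=0x2811897 (w,user):
  L0: frame=0x1C idx=20 entry=0x27007 [P=1 RW=1 US=1 PS=0]
  L1: frame=0x27 idx=17 entry=0x28007 [P=1 RW=1 US=1 PS=0]
  → PA=0x28897  (2 entries read)
#3 VA=0x1603212 (r,user):
  L0: frame=0x1C idx=11 entry=0x2A007 [P=1 RW=1 US=1 PS=0]
  L1: frame=0x2A idx=3 entry=0x2C007 [P=1 RW=1 US=1 PS=0]
  → PA=0x2C212  (2 entries read)

Access #2 fault: NONE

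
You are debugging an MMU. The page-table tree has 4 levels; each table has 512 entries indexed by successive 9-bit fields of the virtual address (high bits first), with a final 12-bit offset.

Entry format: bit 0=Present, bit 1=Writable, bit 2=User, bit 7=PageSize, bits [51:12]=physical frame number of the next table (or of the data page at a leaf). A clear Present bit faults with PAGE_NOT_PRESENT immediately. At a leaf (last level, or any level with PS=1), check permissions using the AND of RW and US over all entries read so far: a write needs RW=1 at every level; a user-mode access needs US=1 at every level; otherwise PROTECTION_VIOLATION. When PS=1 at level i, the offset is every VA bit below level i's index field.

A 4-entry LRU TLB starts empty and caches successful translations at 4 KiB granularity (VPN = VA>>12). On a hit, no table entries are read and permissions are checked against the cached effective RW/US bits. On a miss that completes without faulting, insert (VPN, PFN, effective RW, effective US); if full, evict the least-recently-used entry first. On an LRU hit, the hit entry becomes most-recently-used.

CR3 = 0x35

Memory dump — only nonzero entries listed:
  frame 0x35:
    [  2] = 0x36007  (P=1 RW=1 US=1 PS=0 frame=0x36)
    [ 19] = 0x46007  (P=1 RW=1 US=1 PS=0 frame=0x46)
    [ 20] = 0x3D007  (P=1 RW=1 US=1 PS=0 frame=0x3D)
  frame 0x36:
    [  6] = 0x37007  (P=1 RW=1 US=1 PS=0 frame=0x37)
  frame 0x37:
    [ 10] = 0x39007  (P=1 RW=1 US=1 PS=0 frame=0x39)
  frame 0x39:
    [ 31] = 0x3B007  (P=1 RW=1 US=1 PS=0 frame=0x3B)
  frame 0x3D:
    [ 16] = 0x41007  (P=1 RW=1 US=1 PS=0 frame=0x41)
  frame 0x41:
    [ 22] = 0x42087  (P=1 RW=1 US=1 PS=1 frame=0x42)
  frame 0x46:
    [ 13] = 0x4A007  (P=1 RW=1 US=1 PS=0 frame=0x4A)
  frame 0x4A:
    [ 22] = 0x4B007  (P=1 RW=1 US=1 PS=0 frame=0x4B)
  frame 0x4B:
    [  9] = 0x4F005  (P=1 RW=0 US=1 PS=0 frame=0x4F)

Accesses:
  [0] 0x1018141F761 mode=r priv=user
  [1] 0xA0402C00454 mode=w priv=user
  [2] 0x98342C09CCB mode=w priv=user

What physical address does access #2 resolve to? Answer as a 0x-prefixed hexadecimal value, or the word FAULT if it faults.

Per-access translation:
#0 VA=0x1018141F761 (r,user):
  L0: frame=0x35 idx=2 entry=0x36007 [P=1 RW=1 US=1 PS=0]
  L1: frame=0x36 idx=6 entry=0x37007 [P=1 RW=1 US=1 PS=0]
  L2: frame=0x37 idx=10 entry=0x39007 [P=1 RW=1 US=1 PS=0]
  L3: frame=0x39 idx=31 entry=0x3B007 [P=1 RW=1 US=1 PS=0]
  ⇒ phys 0x3B761  [4 reads]
#1 VA=0xA0402C00454 (w,user):
  L0: frame=0x35 idx=20 entry=0x3D007 [P=1 RW=1 US=1 PS=0]
  L1: frame=0x3D idx=16 entry=0x41007 [P=1 RW=1 US=1 PS=0]
  L2: frame=0x41 idx=22 entry=0x42087 [P=1 RW=1 US=1 PS=1]
  ⇒ phys 0x42454 (huge @L2)  [3 reads]
#2 VA=0x98342C09CCB (w,user):
  L0: frame=0x35 idx=19 entry=0x46007 [P=1 RW=1 US=1 PS=0]
  L1: frame=0x46 idx=13 entry=0x4A007 [P=1 RW=1 US=1 PS=0]
  L2: frame=0x4A idx=22 entry=0x4B007 [P=1 RW=1 US=1 PS=0]
  L3: frame=0x4B idx=9 entry=0x4F005 [P=1 RW=0 US=1 PS=0]
  ✗ PROTECTION_VIOLATION  [4 reads]

Access #2 PA: FAULT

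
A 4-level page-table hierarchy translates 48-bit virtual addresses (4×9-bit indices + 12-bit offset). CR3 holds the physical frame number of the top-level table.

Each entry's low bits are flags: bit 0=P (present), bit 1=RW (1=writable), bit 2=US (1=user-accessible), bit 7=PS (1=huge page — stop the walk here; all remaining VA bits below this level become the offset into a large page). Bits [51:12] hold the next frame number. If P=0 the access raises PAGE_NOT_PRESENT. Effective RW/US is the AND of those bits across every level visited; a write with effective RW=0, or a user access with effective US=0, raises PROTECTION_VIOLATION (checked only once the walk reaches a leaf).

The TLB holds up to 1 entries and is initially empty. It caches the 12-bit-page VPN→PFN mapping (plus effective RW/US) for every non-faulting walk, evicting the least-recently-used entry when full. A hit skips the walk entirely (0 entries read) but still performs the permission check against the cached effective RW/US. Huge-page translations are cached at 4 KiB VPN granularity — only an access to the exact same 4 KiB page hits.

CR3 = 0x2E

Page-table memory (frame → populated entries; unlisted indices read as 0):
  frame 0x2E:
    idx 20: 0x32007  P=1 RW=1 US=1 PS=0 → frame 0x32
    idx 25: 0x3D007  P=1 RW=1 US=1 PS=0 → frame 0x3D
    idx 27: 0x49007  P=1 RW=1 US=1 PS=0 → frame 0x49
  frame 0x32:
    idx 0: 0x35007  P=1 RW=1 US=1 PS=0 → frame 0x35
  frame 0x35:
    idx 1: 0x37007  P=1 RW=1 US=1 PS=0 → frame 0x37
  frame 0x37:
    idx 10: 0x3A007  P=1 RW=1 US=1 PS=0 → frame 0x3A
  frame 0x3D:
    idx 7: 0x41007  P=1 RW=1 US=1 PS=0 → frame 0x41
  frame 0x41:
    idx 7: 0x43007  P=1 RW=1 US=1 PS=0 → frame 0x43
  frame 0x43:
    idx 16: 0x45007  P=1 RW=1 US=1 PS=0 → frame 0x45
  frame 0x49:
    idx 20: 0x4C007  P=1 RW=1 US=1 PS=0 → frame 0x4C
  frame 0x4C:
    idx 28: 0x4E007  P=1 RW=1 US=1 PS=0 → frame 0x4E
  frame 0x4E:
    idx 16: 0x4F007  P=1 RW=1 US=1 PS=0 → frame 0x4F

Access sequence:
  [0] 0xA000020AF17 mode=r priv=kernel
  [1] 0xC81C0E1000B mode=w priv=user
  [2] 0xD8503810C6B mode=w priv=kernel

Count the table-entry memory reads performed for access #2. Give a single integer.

Trace:
#0 VA=0xA000020AF17 (r,kernel):
  [0] read 0x2E idx=20: raw=0x32007 flags P=1 W=1 U=1 S=0
  [1] read 0x32 idx=0: raw=0x35007 flags P=1 W=1 U=1 S=0
  [2] read 0x35 idx=1: raw=0x37007 flags P=1 W=1 U=1 S=0
  [3] read 0x37 idx=10: raw=0x3A007 flags P=1 W=1 U=1 S=0
  ✓ 0x3AF17  — 4 lookups
#1 VA=0xC81C0E1000B (w,user):
  [0] read 0x2E idx=25: raw=0x3D007 flags P=1 W=1 U=1 S=0
  [1] read 0x3D idx=7: raw=0x41007 flags P=1 W=1 U=1 S=0
  [2] read 0x41 idx=7: raw=0x43007 flags P=1 W=1 U=1 S=0
  [3] read 0x43 idx=16: raw=0x45007 flags P=1 W=1 U=1 S=0
  ✓ 0x4500B  — 4 lookups
#2 VA=0xD8503810C6B (w,kernel):
  [0] read 0x2E idx=27: raw=0x49007 flags P=1 W=1 U=1 S=0
  [1] read 0x49 idx=20: raw=0x4C007 flags P=1 W=1 U=1 S=0
  [2] read 0x4C idx=28: raw=0x4E007 flags P=1 W=1 U=1 S=0
  [3] read 0x4E idx=16: raw=0x4F007 flags P=1 W=1 U=1 S=0
  ✓ 0x4FC6B  — 4 lookups

Entries read for #2: 4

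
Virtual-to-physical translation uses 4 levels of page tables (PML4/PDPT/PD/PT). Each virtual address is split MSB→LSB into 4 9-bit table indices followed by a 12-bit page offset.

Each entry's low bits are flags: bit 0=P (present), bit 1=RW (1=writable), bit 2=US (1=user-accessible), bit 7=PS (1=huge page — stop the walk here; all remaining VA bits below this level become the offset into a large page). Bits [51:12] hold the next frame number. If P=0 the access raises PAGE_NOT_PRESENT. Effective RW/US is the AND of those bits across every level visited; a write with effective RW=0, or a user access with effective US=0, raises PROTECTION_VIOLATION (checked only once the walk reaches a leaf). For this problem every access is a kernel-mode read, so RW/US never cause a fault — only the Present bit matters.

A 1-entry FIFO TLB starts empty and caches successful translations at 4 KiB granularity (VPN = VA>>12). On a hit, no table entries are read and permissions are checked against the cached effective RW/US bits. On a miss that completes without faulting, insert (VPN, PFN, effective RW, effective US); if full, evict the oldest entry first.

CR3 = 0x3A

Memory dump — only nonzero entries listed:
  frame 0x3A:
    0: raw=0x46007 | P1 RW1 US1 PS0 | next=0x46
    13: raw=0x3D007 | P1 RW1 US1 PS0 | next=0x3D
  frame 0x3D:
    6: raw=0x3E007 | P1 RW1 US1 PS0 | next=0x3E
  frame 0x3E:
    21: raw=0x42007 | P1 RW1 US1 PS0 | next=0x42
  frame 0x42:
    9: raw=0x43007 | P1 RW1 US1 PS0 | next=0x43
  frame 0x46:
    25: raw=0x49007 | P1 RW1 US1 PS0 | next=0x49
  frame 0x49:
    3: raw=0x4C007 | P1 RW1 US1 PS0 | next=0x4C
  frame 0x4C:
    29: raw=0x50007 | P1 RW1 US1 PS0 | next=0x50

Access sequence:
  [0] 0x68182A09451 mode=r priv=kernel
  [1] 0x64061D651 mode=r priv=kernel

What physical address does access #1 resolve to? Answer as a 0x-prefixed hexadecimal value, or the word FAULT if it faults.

Per-access translation:
#0 VA=0x68182A09451 (r,kernel):
  L0 @0x3A[13] → 0x3D007  P=1,RW=1,US=1,PS=0
  L1 @0x3D[6] → 0x3E007  P=1,RW=1,US=1,PS=0
  L2 @0x3E[21] → 0x42007  P=1,RW=1,US=1,PS=0
  L3 @0x42[9] → 0x43007  P=1,RW=1,US=1,PS=0
  ⇒ phys 0x43451  [4 reads]
#1 VA=0x64061D651 (r,kernel):
  L0 @0x3A[0] → 0x46007  P=1,RW=1,US=1,PS=0
  L1 @0x46[25] → 0x49007  P=1,RW=1,US=1,PS=0
  L2 @0x49[3] → 0x4C007  P=1,RW=1,US=1,PS=0
  L3 @0x4C[29] → 0x50007  P=1,RW=1,US=1,PS=0
  ⇒ phys 0x50651  [4 reads]

Access #1 PA: 0x50651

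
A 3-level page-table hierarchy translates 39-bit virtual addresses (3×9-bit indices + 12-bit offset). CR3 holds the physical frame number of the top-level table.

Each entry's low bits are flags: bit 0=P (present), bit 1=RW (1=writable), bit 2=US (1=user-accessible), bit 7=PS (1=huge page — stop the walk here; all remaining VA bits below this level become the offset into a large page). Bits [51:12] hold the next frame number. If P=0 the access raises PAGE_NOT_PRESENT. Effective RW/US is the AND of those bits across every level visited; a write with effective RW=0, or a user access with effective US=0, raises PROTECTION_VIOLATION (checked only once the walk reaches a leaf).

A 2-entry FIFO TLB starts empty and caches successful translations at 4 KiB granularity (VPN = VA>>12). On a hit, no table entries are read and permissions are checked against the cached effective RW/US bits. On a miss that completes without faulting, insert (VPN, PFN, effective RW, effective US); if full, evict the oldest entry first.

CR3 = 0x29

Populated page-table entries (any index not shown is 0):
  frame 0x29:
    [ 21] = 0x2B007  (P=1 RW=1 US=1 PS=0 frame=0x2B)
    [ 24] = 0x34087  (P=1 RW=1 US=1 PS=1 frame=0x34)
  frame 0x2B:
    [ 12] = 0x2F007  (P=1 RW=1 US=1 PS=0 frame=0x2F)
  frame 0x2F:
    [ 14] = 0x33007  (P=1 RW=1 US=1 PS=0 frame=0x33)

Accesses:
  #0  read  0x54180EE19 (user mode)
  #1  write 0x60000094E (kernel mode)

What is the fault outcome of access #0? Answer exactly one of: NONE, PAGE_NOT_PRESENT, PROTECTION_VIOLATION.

Per-access translation:
#0 VA=0x54180EE19 (r,user):
  L0 @0x29[21] → 0x2B007  P=1,RW=1,US=1,PS=0
  L1 @0x2B[12] → 0x2F007  P=1,RW=1,US=1,PS=0
  L2 @0x2F[14] → 0x33007  P=1,RW=1,US=1,PS=0
  ✓ 0x33E19  — 3 lookups
#1 VA=0x60000094E (w,kernel):
  L0 @0x29[24] → 0x34087  P=1,RW=1,US=1,PS=1
  ✓ 0x3494E (huge @L0)  — 1 lookups

Access #0 fault: NONE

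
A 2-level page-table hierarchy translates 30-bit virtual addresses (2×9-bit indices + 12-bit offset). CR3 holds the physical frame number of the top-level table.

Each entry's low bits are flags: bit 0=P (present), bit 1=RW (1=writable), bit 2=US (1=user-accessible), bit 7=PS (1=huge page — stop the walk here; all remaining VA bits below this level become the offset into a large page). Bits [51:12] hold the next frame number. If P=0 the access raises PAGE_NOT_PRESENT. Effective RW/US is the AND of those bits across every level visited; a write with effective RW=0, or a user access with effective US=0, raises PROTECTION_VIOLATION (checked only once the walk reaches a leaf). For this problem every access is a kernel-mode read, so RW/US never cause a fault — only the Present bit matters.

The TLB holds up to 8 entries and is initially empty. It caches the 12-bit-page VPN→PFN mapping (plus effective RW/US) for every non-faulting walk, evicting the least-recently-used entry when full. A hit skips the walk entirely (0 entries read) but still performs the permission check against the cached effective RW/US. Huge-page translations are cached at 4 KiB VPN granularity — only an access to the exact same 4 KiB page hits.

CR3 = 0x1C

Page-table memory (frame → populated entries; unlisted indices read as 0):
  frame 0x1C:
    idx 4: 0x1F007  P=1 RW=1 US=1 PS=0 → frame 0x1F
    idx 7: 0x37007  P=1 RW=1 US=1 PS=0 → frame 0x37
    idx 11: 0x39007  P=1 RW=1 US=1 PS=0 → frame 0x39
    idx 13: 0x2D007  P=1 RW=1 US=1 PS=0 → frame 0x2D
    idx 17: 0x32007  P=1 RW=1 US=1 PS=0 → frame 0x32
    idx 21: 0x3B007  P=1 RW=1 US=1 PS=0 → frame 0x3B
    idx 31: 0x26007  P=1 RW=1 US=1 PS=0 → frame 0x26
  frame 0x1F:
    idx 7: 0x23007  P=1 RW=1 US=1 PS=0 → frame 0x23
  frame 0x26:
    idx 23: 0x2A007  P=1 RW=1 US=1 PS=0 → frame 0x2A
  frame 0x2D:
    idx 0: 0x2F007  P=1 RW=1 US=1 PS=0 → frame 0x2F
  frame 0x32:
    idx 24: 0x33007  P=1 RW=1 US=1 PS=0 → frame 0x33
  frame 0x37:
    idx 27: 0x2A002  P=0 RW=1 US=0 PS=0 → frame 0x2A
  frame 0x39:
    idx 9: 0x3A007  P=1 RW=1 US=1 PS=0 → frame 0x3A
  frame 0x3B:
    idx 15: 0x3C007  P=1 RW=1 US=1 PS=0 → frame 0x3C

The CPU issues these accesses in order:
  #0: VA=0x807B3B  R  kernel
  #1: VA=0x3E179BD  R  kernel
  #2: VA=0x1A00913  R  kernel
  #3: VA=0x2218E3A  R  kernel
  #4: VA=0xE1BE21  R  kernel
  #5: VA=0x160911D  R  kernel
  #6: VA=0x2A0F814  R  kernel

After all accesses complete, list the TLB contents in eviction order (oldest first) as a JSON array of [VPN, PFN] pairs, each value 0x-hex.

Per-access translation:
#0 VA=0x807B3B (r,kernel):
  L0: frame=0x1C idx=4 entry=0x1F007 [P=1 RW=1 US=1 PS=0]
  L1: frame=0x1F idx=7 entry=0x23007 [P=1 RW=1 US=1 PS=0]
  ✓ 0x23B3B  — 2 lookups
#1 VA=0x3E179BD (r,kernel):
  L0: frame=0x1C idx=31 entry=0x26007 [P=1 RW=1 US=1 PS=0]
  L1: frame=0x26 idx=23 entry=0x2A007 [P=1 RW=1 US=1 PS=0]
  ✓ 0x2A9BD  — 2 lookups
#2 VA=0x1A00913 (r,kernel):
  L0: frame=0x1C idx=13 entry=0x2D007 [P=1 RW=1 US=1 PS=0]
  L1: frame=0x2D idx=0 entry=0x2F007 [P=1 RW=1 US=1 PS=0]
  ✓ 0x2F913  — 2 lookups
#3 VA=0x2218E3A (r,kernel):
  L0: frame=0x1C idx=17 entry=0x32007 [P=1 RW=1 US=1 PS=0]
  L1: frame=0x32 idx=24 entry=0x33007 [P=1 RW=1 US=1 PS=0]
  ✓ 0x33E3A  — 2 lookups
#4 VA=0xE1BE21 (r,kernel):
  L0: frame=0x1C idx=7 entry=0x37007 [P=1 RW=1 US=1 PS=0]
  L1: frame=0x37 idx=27 entry=0x2A002 [P=0 RW=1 US=0 PS=0]
  ⇒ fault: PAGE_NOT_PRESENT  — 2 lookups
#5 VA=0x160911D (r,kernel):
  L0: frame=0x1C idx=11 entry=0x39007 [P=1 RW=1 US=1 PS=0]
  L1: frame=0x39 idx=9 entry=0x3A007 [P=1 RW=1 US=1 PS=0]
  ✓ 0x3A11D  — 2 lookups
#6 VA=0x2A0F814 (r,kernel):
  L0: frame=0x1C idx=21 entry=0x3B007 [P=1 RW=1 US=1 PS=0]
  L1: frame=0x3B idx=15 entry=0x3C007 [P=1 RW=1 US=1 PS=0]
  ✓ 0x3C814  — 2 lookups

TLB: [["0x807", "0x23"], ["0x3E17", "0x2A"], ["0x1A00", "0x2F"], ["0x2218", "0x33"], ["0x1609", "0x3A"], ["0x2A0F", "0x3C"]]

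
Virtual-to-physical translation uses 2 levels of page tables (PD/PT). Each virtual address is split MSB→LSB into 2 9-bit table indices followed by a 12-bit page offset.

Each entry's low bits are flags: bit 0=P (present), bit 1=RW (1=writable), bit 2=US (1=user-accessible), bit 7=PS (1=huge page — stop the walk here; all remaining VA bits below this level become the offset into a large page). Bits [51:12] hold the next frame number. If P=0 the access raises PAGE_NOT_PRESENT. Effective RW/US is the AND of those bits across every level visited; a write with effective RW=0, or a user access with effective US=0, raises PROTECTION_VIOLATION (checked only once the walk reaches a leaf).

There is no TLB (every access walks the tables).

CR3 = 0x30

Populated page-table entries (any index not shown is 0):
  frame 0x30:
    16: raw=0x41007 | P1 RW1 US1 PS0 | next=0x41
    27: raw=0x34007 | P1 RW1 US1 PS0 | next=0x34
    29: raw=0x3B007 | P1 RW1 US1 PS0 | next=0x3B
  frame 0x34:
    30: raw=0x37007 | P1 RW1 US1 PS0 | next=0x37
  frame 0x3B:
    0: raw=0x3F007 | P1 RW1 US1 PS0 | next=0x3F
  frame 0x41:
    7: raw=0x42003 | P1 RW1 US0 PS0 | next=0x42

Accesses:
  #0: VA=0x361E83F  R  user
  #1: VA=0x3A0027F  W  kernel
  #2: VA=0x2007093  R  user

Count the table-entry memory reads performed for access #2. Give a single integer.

Per-access translation:
#0 VA=0x361E83F (r,user):
  lvl0: tbl 0x30, slot 27 ⇒ 0x34007 (P1/RW1/US1/PS0)
  lvl1: tbl 0x34, slot 30 ⇒ 0x37007 (P1/RW1/US1/PS0)
  ✓ 0x3783F  — 2 lookups
#1 VA=0x3A0027F (w,kernel):
  lvl0: tbl 0x30, slot 29 ⇒ 0x3B007 (P1/RW1/US1/PS0)
  lvl1: tbl 0x3B, slot 0 ⇒ 0x3F007 (P1/RW1/US1/PS0)
  ✓ 0x3F27F  — 2 lookups
#2 VA=0x2007093 (r,user):
  lvl0: tbl 0x30, slot 16 ⇒ 0x41007 (P1/RW1/US1/PS0)
  lvl1: tbl 0x41, slot 7 ⇒ 0x42003 (P1/RW1/US0/PS0)
  → PROTECTION_VIOLATION  (2 entries read)

Entries read for #2: 2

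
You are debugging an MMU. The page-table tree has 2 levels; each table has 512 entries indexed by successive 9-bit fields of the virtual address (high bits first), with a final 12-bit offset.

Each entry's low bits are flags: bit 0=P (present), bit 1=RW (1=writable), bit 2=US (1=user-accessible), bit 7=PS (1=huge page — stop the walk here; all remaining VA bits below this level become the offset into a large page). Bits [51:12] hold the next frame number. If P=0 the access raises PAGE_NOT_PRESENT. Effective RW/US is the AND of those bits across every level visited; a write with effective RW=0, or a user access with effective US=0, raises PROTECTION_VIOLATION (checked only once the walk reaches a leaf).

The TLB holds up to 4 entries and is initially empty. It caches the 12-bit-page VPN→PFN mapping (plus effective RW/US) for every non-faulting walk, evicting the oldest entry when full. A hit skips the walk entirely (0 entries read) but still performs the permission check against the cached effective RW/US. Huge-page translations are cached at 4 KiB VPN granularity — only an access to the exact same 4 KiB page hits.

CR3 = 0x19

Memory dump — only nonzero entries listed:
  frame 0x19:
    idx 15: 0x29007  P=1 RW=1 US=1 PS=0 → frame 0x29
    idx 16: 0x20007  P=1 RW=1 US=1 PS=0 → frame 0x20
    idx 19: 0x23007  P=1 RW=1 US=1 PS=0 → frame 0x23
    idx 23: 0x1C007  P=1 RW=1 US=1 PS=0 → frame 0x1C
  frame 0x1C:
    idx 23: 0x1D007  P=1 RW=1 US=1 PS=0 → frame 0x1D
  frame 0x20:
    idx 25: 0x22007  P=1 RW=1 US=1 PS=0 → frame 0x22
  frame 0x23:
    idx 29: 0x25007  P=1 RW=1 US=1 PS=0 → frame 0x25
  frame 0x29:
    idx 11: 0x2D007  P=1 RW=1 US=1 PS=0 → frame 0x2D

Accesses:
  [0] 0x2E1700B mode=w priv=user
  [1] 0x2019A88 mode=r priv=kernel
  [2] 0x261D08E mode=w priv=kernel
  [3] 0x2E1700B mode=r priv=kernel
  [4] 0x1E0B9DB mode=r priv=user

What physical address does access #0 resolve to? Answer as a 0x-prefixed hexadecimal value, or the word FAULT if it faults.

Trace:
#0 VA=0x2E1700B (w,user):
  L0 @0x19[23] → 0x1C007  P=1,RW=1,US=1,PS=0
  L1 @0x1C[23] → 0x1D007  P=1,RW=1,US=1,PS=0
  → PA=0x1D00B  (2 entries read)
#1 VA=0x2019A88 (r,kernel):
  L0 @0x19[16] → 0x20007  P=1,RW=1,US=1,PS=0
  L1 @0x20[25] → 0x22007  P=1,RW=1,US=1,PS=0
  → PA=0x22A88  (2 entries read)
#2 VA=0x261D08E (w,kernel):
  L0 @0x19[19] → 0x23007  P=1,RW=1,US=1,PS=0
  L1 @0x23[29] → 0x25007  P=1,RW=1,US=1,PS=0
  → PA=0x2508E  (2 entries read)
#3 VA=0x2E1700B (r,kernel):
  TLB hit vpn=0x2E17 → PA=0x1D00B
#4 VA=0x1E0B9DB (r,user):
  L0 @0x19[15] → 0x29007  P=1,RW=1,US=1,PS=0
  L1 @0x29[11] → 0x2D007  P=1,RW=1,US=1,PS=0
  → PA=0x2D9DB  (2 entries read)

Access #0 PA: 0x1D00B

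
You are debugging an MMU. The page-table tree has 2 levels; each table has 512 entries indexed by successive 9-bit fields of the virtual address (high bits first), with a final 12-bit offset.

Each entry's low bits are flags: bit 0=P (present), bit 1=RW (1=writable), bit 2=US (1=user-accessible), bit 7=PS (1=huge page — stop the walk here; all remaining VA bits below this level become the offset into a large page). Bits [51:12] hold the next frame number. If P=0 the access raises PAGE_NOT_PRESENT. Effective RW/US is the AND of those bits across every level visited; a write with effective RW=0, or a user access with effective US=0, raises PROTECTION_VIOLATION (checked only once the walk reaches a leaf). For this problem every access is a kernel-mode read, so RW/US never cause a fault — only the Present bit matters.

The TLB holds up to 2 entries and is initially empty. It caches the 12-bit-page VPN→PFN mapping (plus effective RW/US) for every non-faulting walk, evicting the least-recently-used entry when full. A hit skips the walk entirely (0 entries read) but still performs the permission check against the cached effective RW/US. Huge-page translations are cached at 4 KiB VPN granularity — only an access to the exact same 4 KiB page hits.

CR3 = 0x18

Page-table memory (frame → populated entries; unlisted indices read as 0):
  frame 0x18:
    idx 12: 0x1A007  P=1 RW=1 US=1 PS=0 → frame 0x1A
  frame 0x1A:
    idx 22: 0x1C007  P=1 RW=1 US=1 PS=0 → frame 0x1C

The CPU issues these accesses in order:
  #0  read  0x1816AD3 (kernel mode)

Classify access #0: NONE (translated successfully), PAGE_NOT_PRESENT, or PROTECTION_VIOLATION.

Walk each access:
#0 VA=0x1816AD3 (r,kernel):
  L0 @0x18[12] → 0x1A007  P=1,RW=1,US=1,PS=0
  L1 @0x1A[22] → 0x1C007  P=1,RW=1,US=1,PS=0
  → PA=0x1CAD3  (2 entries read)

Access #0 fault: NONE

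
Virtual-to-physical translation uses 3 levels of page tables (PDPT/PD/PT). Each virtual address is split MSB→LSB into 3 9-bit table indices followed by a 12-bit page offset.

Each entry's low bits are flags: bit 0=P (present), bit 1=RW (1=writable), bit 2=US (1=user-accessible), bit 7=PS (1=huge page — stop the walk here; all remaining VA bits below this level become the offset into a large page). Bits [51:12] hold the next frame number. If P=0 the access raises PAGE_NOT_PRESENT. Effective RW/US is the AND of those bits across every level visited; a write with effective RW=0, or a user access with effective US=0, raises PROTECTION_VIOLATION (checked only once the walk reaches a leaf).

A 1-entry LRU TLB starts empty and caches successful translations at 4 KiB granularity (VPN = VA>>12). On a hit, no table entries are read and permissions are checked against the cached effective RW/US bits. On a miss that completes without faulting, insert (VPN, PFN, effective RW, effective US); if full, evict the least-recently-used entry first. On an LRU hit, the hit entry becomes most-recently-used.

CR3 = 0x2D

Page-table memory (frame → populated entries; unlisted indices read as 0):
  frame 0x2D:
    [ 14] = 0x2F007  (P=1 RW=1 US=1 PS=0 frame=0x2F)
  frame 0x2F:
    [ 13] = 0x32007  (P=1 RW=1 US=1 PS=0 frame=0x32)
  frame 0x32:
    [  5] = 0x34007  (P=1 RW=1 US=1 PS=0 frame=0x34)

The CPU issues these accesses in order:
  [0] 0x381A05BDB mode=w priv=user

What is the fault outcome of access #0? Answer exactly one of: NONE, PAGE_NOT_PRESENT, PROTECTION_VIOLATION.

Trace:
#0 VA=0x381A05BDB (w,user):
  [0] read 0x2D idx=14: raw=0x2F007 flags P=1 W=1 U=1 S=0
  [1] read 0x2F idx=13: raw=0x32007 flags P=1 W=1 U=1 S=0
  [2] read 0x32 idx=5: raw=0x34007 flags P=1 W=1 U=1 S=0
  ⇒ phys 0x34BDB  [3 reads]

Access #0 fault: NONE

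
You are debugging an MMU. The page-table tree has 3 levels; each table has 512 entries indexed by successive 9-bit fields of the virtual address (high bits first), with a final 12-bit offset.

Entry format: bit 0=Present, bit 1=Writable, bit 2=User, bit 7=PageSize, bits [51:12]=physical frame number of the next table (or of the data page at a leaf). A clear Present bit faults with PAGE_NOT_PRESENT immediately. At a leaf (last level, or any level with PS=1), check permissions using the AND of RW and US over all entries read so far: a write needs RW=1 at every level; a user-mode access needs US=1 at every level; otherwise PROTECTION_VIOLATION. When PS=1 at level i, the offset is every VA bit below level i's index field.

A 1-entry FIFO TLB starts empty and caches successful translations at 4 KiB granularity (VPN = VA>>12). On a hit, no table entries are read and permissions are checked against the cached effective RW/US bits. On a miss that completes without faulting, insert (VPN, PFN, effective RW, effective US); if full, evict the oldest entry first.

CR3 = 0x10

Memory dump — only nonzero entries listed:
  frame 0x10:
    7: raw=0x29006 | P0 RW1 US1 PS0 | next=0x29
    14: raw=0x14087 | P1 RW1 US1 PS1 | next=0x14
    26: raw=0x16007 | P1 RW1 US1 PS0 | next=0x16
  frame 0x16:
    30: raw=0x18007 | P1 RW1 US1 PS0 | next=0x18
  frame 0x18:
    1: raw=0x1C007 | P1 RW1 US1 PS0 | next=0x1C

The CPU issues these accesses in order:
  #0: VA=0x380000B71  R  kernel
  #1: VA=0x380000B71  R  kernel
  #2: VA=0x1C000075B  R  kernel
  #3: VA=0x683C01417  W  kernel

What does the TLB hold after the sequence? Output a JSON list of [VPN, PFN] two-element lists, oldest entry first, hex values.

Trace:
#0 VA=0x380000B71 (r,kernel):
  lvl0: tbl 0x10, slot 14 ⇒ 0x14087 (P1/RW1/US1/PS1)
  ⇒ phys 0x14B71 (huge @L0)  [1 reads]
#1 VA=0x380000B71 (r,kernel):
  TLB hit vpn=0x380000 → PA=0x14B71
#2 VA=0x1C000075B (r,kernel):
  lvl0: tbl 0x10, slot 7 ⇒ 0x29006 (P0/RW1/US1/PS0)
  → PAGE_NOT_PRESENT  (1 entries read)
#3 VA=0x683C01417 (w,kernel):
  lvl0: tbl 0x10, slot 26 ⇒ 0x16007 (P1/RW1/US1/PS0)
  lvl1: tbl 0x16, slot 30 ⇒ 0x18007 (P1/RW1/US1/PS0)
  lvl2: tbl 0x18, slot 1 ⇒ 0x1C007 (P1/RW1/US1/PS0)
  ⇒ phys 0x1C417  [3 reads]

TLB: [["0x683C01", "0x1C"]]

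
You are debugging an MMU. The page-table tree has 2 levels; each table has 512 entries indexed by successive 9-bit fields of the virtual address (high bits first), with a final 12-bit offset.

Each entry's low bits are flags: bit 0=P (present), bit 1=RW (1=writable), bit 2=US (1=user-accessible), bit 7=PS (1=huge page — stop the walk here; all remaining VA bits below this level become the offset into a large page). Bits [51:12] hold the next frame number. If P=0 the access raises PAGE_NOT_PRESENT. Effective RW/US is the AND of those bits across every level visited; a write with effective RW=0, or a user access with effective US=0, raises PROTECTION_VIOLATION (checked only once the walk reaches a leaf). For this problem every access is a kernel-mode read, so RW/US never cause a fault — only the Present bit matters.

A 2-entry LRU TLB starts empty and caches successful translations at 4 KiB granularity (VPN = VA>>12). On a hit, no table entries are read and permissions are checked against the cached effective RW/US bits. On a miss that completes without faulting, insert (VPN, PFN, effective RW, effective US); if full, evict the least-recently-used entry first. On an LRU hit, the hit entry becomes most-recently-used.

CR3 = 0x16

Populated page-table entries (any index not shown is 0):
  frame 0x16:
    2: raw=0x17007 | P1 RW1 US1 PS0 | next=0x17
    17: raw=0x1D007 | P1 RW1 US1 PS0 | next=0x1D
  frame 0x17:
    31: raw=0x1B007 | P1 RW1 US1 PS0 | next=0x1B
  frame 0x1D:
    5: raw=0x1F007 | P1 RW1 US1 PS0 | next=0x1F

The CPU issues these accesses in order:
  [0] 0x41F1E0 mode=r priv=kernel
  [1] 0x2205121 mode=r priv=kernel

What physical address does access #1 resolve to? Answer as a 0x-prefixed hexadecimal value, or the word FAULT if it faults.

Trace:
#0 VA=0x41F1E0 (r,kernel):
  [0] read 0x16 idx=2: raw=0x17007 flags P=1 W=1 U=1 S=0
  [1] read 0x17 idx=31: raw=0x1B007 flags P=1 W=1 U=1 S=0
  ✓ 0x1B1E0  — 2 lookups
#1 VA=0x2205121 (r,kernel):
  [0] read 0x16 idx=17: raw=0x1D007 flags P=1 W=1 U=1 S=0
  [1] read 0x1D idx=5: raw=0x1F007 flags P=1 W=1 U=1 S=0
  ✓ 0x1F121  — 2 lookups

Access #1 PA: 0x1F121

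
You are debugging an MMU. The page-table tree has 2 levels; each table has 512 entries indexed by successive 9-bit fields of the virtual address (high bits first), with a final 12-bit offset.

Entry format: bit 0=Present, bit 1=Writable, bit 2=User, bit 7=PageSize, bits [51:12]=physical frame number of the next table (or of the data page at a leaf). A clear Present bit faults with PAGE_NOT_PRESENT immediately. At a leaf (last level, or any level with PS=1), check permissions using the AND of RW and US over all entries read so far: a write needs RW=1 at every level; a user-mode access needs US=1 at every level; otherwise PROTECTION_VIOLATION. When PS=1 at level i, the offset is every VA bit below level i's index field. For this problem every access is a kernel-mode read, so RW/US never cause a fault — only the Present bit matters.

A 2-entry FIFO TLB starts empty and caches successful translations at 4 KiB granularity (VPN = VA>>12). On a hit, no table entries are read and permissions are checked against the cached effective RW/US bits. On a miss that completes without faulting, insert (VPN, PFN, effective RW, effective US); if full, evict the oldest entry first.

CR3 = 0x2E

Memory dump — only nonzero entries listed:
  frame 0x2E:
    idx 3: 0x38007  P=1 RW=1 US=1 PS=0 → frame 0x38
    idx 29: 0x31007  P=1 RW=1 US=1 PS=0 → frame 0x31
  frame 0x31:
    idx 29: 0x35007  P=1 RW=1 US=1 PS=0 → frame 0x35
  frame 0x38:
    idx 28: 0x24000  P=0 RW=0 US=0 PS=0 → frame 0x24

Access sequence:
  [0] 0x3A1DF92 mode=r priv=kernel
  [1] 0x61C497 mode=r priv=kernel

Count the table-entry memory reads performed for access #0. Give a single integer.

Trace:
#0 VA=0x3A1DF92 (r,kernel):
  L0 @0x2E[29] → 0x31007  P=1,RW=1,US=1,PS=0
  L1 @0x31[29] → 0x35007  P=1,RW=1,US=1,PS=0
  → PA=0x35F92  (2 entries read)
#1 VA=0x61C497 (r,kernel):
  L0 @0x2E[3] → 0x38007  P=1,RW=1,US=1,PS=0
  L1 @0x38[28] → 0x24000  P=0,RW=0,US=0,PS=0
  ⇒ fault: PAGE_NOT_PRESENT  — 2 lookups

Entries read for #0: 2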